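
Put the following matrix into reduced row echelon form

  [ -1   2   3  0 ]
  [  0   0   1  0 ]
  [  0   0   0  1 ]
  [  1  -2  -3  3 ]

Multiply ρ1 by -1.
Subtract ρ1 from ρ4.
Subtract 3 times ρ3 from ρ4.
Add 3 times ρ2 to ρ1.

[[1, -2, 0, 0], [0, 0, 1, 0], [0, 0, 0, 1], [0, 0, 0, 0]]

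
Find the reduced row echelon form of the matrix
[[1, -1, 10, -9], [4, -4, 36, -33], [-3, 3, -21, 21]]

[[1, -1, 0, 0], [0, 0, 1, 0], [0, 0, 0, 1]]

Subtract 4 times r1 from r2.
Add 3 times r1 to r3.
Multiply r2 by -1/4.
Subtract 9 times r2 from r3.
Multiply r3 by 4/3.
Add 3/4 times r3 to r2.
Add 9 times r3 to r1.
Subtract 10 times r2 from r1.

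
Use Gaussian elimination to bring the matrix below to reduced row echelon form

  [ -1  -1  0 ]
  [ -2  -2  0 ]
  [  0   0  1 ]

r1 → -1·r1
  [  1   1  0 ]
  [ -2  -2  0 ]
  [  0   0  1 ]
r2 → r2 + 2·r1
  [ 1  1  0 ]
  [ 0  0  0 ]
  [ 0  0  1 ]
r2 <-> r3
  [ 1  1  0 ]
  [ 0  0  1 ]
  [ 0  0  0 ]

[[1, 1, 0], [0, 0, 1], [0, 0, 0]]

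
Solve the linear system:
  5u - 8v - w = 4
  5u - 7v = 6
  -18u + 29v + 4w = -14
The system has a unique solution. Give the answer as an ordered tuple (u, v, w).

Form the augmented matrix and row-reduce:
  [   5  -8  -1  |    4 ]
  [   5  -7   0  |    6 ]
  [ -18  29   4  |  -14 ]
R1 ← 1/5·R1
  [   1  -8/5  -1/5  |  4/5 ]
  [   5    -7     0  |    6 ]
  [ -18    29     4  |  -14 ]
R2 ← R2 − 5·R1
  [   1  -8/5  -1/5  |  4/5 ]
  [   0     1     1  |    2 ]
  [ -18    29     4  |  -14 ]
R3 ← R3 + 18·R1
  [ 1  -8/5  -1/5  |  4/5 ]
  [ 0     1     1  |    2 ]
  [ 0   1/5   2/5  |  2/5 ]
R3 ← R3 − 1/5·R2
  [ 1  -8/5  -1/5  |  4/5 ]
  [ 0     1     1  |    2 ]
  [ 0     0   1/5  |    0 ]
R3 ← 5·R3
  [ 1  -8/5  -1/5  |  4/5 ]
  [ 0     1     1  |    2 ]
  [ 0     0     1  |    0 ]
R2 ← R2 − R3
  [ 1  -8/5  -1/5  |  4/5 ]
  [ 0     1     0  |    2 ]
  [ 0     0     1  |    0 ]
R1 ← R1 + 1/5·R3
  [ 1  -8/5  0  |  4/5 ]
  [ 0     1  0  |    2 ]
  [ 0     0  1  |    0 ]
R1 ← R1 + 8/5·R2
  [ 1  0  0  |  4 ]
  [ 0  1  0  |  2 ]
  [ 0  0  1  |  0 ]
Reading off the last column: u = 4, v = 2, w = 0.

(4, 2, 0)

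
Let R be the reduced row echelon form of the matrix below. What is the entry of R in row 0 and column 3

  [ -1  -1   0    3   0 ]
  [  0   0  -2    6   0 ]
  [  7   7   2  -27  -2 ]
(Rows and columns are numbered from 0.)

-3

Multiply r1 by -1.
  [ 1  1   0   -3   0 ]
  [ 0  0  -2    6   0 ]
  [ 7  7   2  -27  -2 ]
Subtract 7 times r1 from r3.
  [ 1  1   0  -3   0 ]
  [ 0  0  -2   6   0 ]
  [ 0  0   2  -6  -2 ]
Multiply r2 by -1/2.
  [ 1  1  0  -3   0 ]
  [ 0  0  1  -3   0 ]
  [ 0  0  2  -6  -2 ]
Subtract 2 times r2 from r3.
  [ 1  1  0  -3   0 ]
  [ 0  0  1  -3   0 ]
  [ 0  0  0   0  -2 ]
Multiply r3 by -1/2.
  [ 1  1  0  -3  0 ]
  [ 0  0  1  -3  0 ]
  [ 0  0  0   0  1 ]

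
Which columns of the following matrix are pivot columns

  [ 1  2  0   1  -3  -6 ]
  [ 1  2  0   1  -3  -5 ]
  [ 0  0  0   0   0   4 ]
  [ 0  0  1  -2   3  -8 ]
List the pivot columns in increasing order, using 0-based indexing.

R2 -> R2 − R1
  [ 1  2  0   1  -3  -6 ]
  [ 0  0  0   0   0   1 ]
  [ 0  0  0   0   0   4 ]
  [ 0  0  1  -2   3  -8 ]
R2 <=> R4
  [ 1  2  0   1  -3  -6 ]
  [ 0  0  1  -2   3  -8 ]
  [ 0  0  0   0   0   4 ]
  [ 0  0  0   0   0   1 ]
R3 -> 1/4·R3
  [ 1  2  0   1  -3  -6 ]
  [ 0  0  1  -2   3  -8 ]
  [ 0  0  0   0   0   1 ]
  [ 0  0  0   0   0   1 ]
R4 -> R4 − R3
  [ 1  2  0   1  -3  -6 ]
  [ 0  0  1  -2   3  -8 ]
  [ 0  0  0   0   0   1 ]
  [ 0  0  0   0   0   0 ]
R2 -> R2 + 8·R3
  [ 1  2  0   1  -3  -6 ]
  [ 0  0  1  -2   3   0 ]
  [ 0  0  0   0   0   1 ]
  [ 0  0  0   0   0   0 ]
R1 -> R1 + 6·R3
  [ 1  2  0   1  -3  0 ]
  [ 0  0  1  -2   3  0 ]
  [ 0  0  0   0   0  1 ]
  [ 0  0  0   0   0  0 ]
Pivot columns are the columns containing a leading 1.

0, 2, 5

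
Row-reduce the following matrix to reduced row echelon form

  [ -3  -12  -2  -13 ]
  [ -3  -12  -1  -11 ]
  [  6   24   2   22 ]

[[1, 4, 0, 3], [0, 0, 1, 2], [0, 0, 0, 0]]

R1 -> -1/3·R1
  [  1    4  2/3  13/3 ]
  [ -3  -12   -1   -11 ]
  [  6   24    2    22 ]
R2 -> R2 + 3·R1
  [ 1   4  2/3  13/3 ]
  [ 0   0    1     2 ]
  [ 6  24    2    22 ]
R3 -> R3 − 6·R1
  [ 1  4  2/3  13/3 ]
  [ 0  0    1     2 ]
  [ 0  0   -2    -4 ]
R3 -> R3 + 2·R2
  [ 1  4  2/3  13/3 ]
  [ 0  0    1     2 ]
  [ 0  0    0     0 ]
R1 -> R1 − 2/3·R2
  [ 1  4  0  3 ]
  [ 0  0  1  2 ]
  [ 0  0  0  0 ]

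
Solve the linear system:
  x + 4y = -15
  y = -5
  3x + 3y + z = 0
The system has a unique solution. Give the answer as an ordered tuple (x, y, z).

(5, -5, 0)

Form the augmented matrix and row-reduce:
  [ 1  4  0  |  -15 ]
  [ 0  1  0  |   -5 ]
  [ 3  3  1  |    0 ]
R3 := R3 − 3·R1
  [ 1   4  0  |  -15 ]
  [ 0   1  0  |   -5 ]
  [ 0  -9  1  |   45 ]
R3 := R3 + 9·R2
  [ 1  4  0  |  -15 ]
  [ 0  1  0  |   -5 ]
  [ 0  0  1  |    0 ]
R1 := R1 − 4·R2
  [ 1  0  0  |   5 ]
  [ 0  1  0  |  -5 ]
  [ 0  0  1  |   0 ]
Reading off the last column: x = 5, y = -5, z = 0.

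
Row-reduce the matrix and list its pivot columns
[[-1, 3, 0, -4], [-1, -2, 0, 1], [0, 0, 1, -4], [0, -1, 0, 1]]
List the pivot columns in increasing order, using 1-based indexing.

R1 ← -1·R1
R2 ← R2 + R1
R2 ← -1/5·R2
R4 ← R4 + R2
R1 ← R1 + 3·R2
Pivot columns are the columns containing a leading 1.

1, 2, 3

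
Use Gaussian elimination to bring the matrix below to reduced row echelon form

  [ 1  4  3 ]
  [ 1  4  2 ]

R2 := R2 − R1
  [ 1  4   3 ]
  [ 0  0  -1 ]
R2 := -1·R2
  [ 1  4  3 ]
  [ 0  0  1 ]
R1 := R1 − 3·R2
  [ 1  4  0 ]
  [ 0  0  1 ]

[[1, 4, 0], [0, 0, 1]]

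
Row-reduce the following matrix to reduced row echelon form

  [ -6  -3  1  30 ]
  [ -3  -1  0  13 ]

r1 := -1/6·r1
r2 := r2 + 3·r1
r2 := 2·r2
r1 := r1 − 1/2·r2

[[1, 0, 1/3, -3], [0, 1, -1, -4]]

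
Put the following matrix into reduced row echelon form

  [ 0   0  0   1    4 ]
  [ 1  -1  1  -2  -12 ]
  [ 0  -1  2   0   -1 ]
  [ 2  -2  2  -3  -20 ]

R1 <=> R2
  [ 1  -1  1  -2  -12 ]
  [ 0   0  0   1    4 ]
  [ 0  -1  2   0   -1 ]
  [ 2  -2  2  -3  -20 ]
R4 ← R4 − 2·R1
  [ 1  -1  1  -2  -12 ]
  [ 0   0  0   1    4 ]
  [ 0  -1  2   0   -1 ]
  [ 0   0  0   1    4 ]
R2 <=> R3
  [ 1  -1  1  -2  -12 ]
  [ 0  -1  2   0   -1 ]
  [ 0   0  0   1    4 ]
  [ 0   0  0   1    4 ]
R2 ← -1·R2
  [ 1  -1   1  -2  -12 ]
  [ 0   1  -2   0    1 ]
  [ 0   0   0   1    4 ]
  [ 0   0   0   1    4 ]
R4 ← R4 − R3
  [ 1  -1   1  -2  -12 ]
  [ 0   1  -2   0    1 ]
  [ 0   0   0   1    4 ]
  [ 0   0   0   0    0 ]
R1 ← R1 + 2·R3
  [ 1  -1   1  0  -4 ]
  [ 0   1  -2  0   1 ]
  [ 0   0   0  1   4 ]
  [ 0   0   0  0   0 ]
R1 ← R1 + R2
  [ 1  0  -1  0  -3 ]
  [ 0  1  -2  0   1 ]
  [ 0  0   0  1   4 ]
  [ 0  0   0  0   0 ]

[[1, 0, -1, 0, -3], [0, 1, -2, 0, 1], [0, 0, 0, 1, 4], [0, 0, 0, 0, 0]]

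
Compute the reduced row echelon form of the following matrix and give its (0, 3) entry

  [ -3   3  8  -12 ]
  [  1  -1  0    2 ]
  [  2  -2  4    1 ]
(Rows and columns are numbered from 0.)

2

R1 := -1/3·R1
  [ 1  -1  -8/3  4 ]
  [ 1  -1     0  2 ]
  [ 2  -2     4  1 ]
R2 := R2 − R1
  [ 1  -1  -8/3   4 ]
  [ 0   0   8/3  -2 ]
  [ 2  -2     4   1 ]
R3 := R3 − 2·R1
  [ 1  -1  -8/3   4 ]
  [ 0   0   8/3  -2 ]
  [ 0   0  28/3  -7 ]
R2 := 3/8·R2
  [ 1  -1  -8/3     4 ]
  [ 0   0     1  -3/4 ]
  [ 0   0  28/3    -7 ]
R3 := R3 − 28/3·R2
  [ 1  -1  -8/3     4 ]
  [ 0   0     1  -3/4 ]
  [ 0   0     0     0 ]
R1 := R1 + 8/3·R2
  [ 1  -1  0     2 ]
  [ 0   0  1  -3/4 ]
  [ 0   0  0     0 ]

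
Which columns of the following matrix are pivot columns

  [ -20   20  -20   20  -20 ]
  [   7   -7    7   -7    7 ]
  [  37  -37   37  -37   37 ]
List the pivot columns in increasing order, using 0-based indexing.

ρ1 → -1/20·ρ1
ρ2 → ρ2 − 7·ρ1
ρ3 → ρ3 − 37·ρ1
Pivot columns are the columns containing a leading 1.

0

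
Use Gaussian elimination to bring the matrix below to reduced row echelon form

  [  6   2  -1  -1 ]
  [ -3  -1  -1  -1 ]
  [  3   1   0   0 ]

ρ1 := 1/6·ρ1
  [  1  1/3  -1/6  -1/6 ]
  [ -3   -1    -1    -1 ]
  [  3    1     0     0 ]
ρ2 := ρ2 + 3·ρ1
  [ 1  1/3  -1/6  -1/6 ]
  [ 0    0  -3/2  -3/2 ]
  [ 3    1     0     0 ]
ρ3 := ρ3 − 3·ρ1
  [ 1  1/3  -1/6  -1/6 ]
  [ 0    0  -3/2  -3/2 ]
  [ 0    0   1/2   1/2 ]
ρ2 := -2/3·ρ2
  [ 1  1/3  -1/6  -1/6 ]
  [ 0    0     1     1 ]
  [ 0    0   1/2   1/2 ]
ρ3 := ρ3 − 1/2·ρ2
  [ 1  1/3  -1/6  -1/6 ]
  [ 0    0     1     1 ]
  [ 0    0     0     0 ]
ρ1 := ρ1 + 1/6·ρ2
  [ 1  1/3  0  0 ]
  [ 0    0  1  1 ]
  [ 0    0  0  0 ]

[[1, 1/3, 0, 0], [0, 0, 1, 1], [0, 0, 0, 0]]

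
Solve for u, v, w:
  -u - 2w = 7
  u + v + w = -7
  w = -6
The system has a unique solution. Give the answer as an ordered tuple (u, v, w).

Form the augmented matrix and row-reduce:
  [ -1  0  -2  |   7 ]
  [  1  1   1  |  -7 ]
  [  0  0   1  |  -6 ]
R1 -> -1·R1
  [ 1  0  2  |  -7 ]
  [ 1  1  1  |  -7 ]
  [ 0  0  1  |  -6 ]
R2 -> R2 − R1
  [ 1  0   2  |  -7 ]
  [ 0  1  -1  |   0 ]
  [ 0  0   1  |  -6 ]
R2 -> R2 + R3
  [ 1  0  2  |  -7 ]
  [ 0  1  0  |  -6 ]
  [ 0  0  1  |  -6 ]
R1 -> R1 − 2·R3
  [ 1  0  0  |   5 ]
  [ 0  1  0  |  -6 ]
  [ 0  0  1  |  -6 ]
Reading off the last column: u = 5, v = -6, w = -6.

(5, -6, -6)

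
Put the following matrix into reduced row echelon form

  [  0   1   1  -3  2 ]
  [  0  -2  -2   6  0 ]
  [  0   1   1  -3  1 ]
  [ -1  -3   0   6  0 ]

[[1, 0, -3, 3, 0], [0, 1, 1, -3, 0], [0, 0, 0, 0, 1], [0, 0, 0, 0, 0]]

Swap R1 and R4.
  [ -1  -3   0   6  0 ]
  [  0  -2  -2   6  0 ]
  [  0   1   1  -3  1 ]
  [  0   1   1  -3  2 ]
Multiply R1 by -1.
  [ 1   3   0  -6  0 ]
  [ 0  -2  -2   6  0 ]
  [ 0   1   1  -3  1 ]
  [ 0   1   1  -3  2 ]
Multiply R2 by -1/2.
  [ 1  3  0  -6  0 ]
  [ 0  1  1  -3  0 ]
  [ 0  1  1  -3  1 ]
  [ 0  1  1  -3  2 ]
Subtract R2 from R3.
  [ 1  3  0  -6  0 ]
  [ 0  1  1  -3  0 ]
  [ 0  0  0   0  1 ]
  [ 0  1  1  -3  2 ]
Subtract R2 from R4.
  [ 1  3  0  -6  0 ]
  [ 0  1  1  -3  0 ]
  [ 0  0  0   0  1 ]
  [ 0  0  0   0  2 ]
Subtract 2 times R3 from R4.
  [ 1  3  0  -6  0 ]
  [ 0  1  1  -3  0 ]
  [ 0  0  0   0  1 ]
  [ 0  0  0   0  0 ]
Subtract 3 times R2 from R1.
  [ 1  0  -3   3  0 ]
  [ 0  1   1  -3  0 ]
  [ 0  0   0   0  1 ]
  [ 0  0   0   0  0 ]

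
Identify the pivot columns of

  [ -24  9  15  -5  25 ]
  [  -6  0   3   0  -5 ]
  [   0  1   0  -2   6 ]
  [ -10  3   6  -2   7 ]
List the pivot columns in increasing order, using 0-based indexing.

0, 1, 2, 3

ρ1 -> -1/24·ρ1
  [   1  -3/8  -5/8  5/24  -25/24 ]
  [  -6     0     3     0      -5 ]
  [   0     1     0    -2       6 ]
  [ -10     3     6    -2       7 ]
ρ2 -> ρ2 + 6·ρ1
  [   1  -3/8  -5/8  5/24  -25/24 ]
  [   0  -9/4  -3/4   5/4   -45/4 ]
  [   0     1     0    -2       6 ]
  [ -10     3     6    -2       7 ]
ρ4 -> ρ4 + 10·ρ1
  [ 1  -3/8  -5/8  5/24  -25/24 ]
  [ 0  -9/4  -3/4   5/4   -45/4 ]
  [ 0     1     0    -2       6 ]
  [ 0  -3/4  -1/4  1/12  -41/12 ]
ρ2 -> -4/9·ρ2
  [ 1  -3/8  -5/8  5/24  -25/24 ]
  [ 0     1   1/3  -5/9       5 ]
  [ 0     1     0    -2       6 ]
  [ 0  -3/4  -1/4  1/12  -41/12 ]
ρ3 -> ρ3 − ρ2
  [ 1  -3/8  -5/8   5/24  -25/24 ]
  [ 0     1   1/3   -5/9       5 ]
  [ 0     0  -1/3  -13/9       1 ]
  [ 0  -3/4  -1/4   1/12  -41/12 ]
ρ4 -> ρ4 + 3/4·ρ2
  [ 1  -3/8  -5/8   5/24  -25/24 ]
  [ 0     1   1/3   -5/9       5 ]
  [ 0     0  -1/3  -13/9       1 ]
  [ 0     0     0   -1/3     1/3 ]
ρ3 -> -3·ρ3
  [ 1  -3/8  -5/8  5/24  -25/24 ]
  [ 0     1   1/3  -5/9       5 ]
  [ 0     0     1  13/3      -3 ]
  [ 0     0     0  -1/3     1/3 ]
ρ4 -> -3·ρ4
  [ 1  -3/8  -5/8  5/24  -25/24 ]
  [ 0     1   1/3  -5/9       5 ]
  [ 0     0     1  13/3      -3 ]
  [ 0     0     0     1      -1 ]
ρ3 -> ρ3 − 13/3·ρ4
  [ 1  -3/8  -5/8  5/24  -25/24 ]
  [ 0     1   1/3  -5/9       5 ]
  [ 0     0     1     0     4/3 ]
  [ 0     0     0     1      -1 ]
ρ2 -> ρ2 + 5/9·ρ4
  [ 1  -3/8  -5/8  5/24  -25/24 ]
  [ 0     1   1/3     0    40/9 ]
  [ 0     0     1     0     4/3 ]
  [ 0     0     0     1      -1 ]
ρ1 -> ρ1 − 5/24·ρ4
  [ 1  -3/8  -5/8  0  -5/6 ]
  [ 0     1   1/3  0  40/9 ]
  [ 0     0     1  0   4/3 ]
  [ 0     0     0  1    -1 ]
ρ2 -> ρ2 − 1/3·ρ3
  [ 1  -3/8  -5/8  0  -5/6 ]
  [ 0     1     0  0     4 ]
  [ 0     0     1  0   4/3 ]
  [ 0     0     0  1    -1 ]
ρ1 -> ρ1 + 5/8·ρ3
  [ 1  -3/8  0  0    0 ]
  [ 0     1  0  0    4 ]
  [ 0     0  1  0  4/3 ]
  [ 0     0  0  1   -1 ]
ρ1 -> ρ1 + 3/8·ρ2
  [ 1  0  0  0  3/2 ]
  [ 0  1  0  0    4 ]
  [ 0  0  1  0  4/3 ]
  [ 0  0  0  1   -1 ]
Pivot columns are the columns containing a leading 1.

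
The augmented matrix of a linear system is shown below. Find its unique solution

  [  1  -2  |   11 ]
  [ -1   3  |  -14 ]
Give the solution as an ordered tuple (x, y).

R2 ← R2 + R1
R1 ← R1 + 2·R2
Reading off the last column: x = 5, y = -3.

(5, -3)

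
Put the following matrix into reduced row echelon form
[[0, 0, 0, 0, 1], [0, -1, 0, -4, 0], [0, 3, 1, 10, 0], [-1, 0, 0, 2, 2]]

R1 <-> R4
  [ -1   0  0   2  2 ]
  [  0  -1  0  -4  0 ]
  [  0   3  1  10  0 ]
  [  0   0  0   0  1 ]
R1 ← -1·R1
  [ 1   0  0  -2  -2 ]
  [ 0  -1  0  -4   0 ]
  [ 0   3  1  10   0 ]
  [ 0   0  0   0   1 ]
R2 ← -1·R2
  [ 1  0  0  -2  -2 ]
  [ 0  1  0   4   0 ]
  [ 0  3  1  10   0 ]
  [ 0  0  0   0   1 ]
R3 ← R3 − 3·R2
  [ 1  0  0  -2  -2 ]
  [ 0  1  0   4   0 ]
  [ 0  0  1  -2   0 ]
  [ 0  0  0   0   1 ]
R1 ← R1 + 2·R4
  [ 1  0  0  -2  0 ]
  [ 0  1  0   4  0 ]
  [ 0  0  1  -2  0 ]
  [ 0  0  0   0  1 ]

[[1, 0, 0, -2, 0], [0, 1, 0, 4, 0], [0, 0, 1, -2, 0], [0, 0, 0, 0, 1]]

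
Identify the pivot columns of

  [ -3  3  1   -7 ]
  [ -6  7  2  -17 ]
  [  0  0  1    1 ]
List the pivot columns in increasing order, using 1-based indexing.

1, 2, 3

R1 -> -1/3·R1
  [  1  -1  -1/3  7/3 ]
  [ -6   7     2  -17 ]
  [  0   0     1    1 ]
R2 -> R2 + 6·R1
  [ 1  -1  -1/3  7/3 ]
  [ 0   1     0   -3 ]
  [ 0   0     1    1 ]
R1 -> R1 + 1/3·R3
  [ 1  -1  0  8/3 ]
  [ 0   1  0   -3 ]
  [ 0   0  1    1 ]
R1 -> R1 + R2
  [ 1  0  0  -1/3 ]
  [ 0  1  0    -3 ]
  [ 0  0  1     1 ]
Pivot columns are the columns containing a leading 1.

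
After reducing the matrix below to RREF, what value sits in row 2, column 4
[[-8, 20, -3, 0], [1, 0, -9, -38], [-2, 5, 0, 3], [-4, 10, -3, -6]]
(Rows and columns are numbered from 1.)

Multiply ρ1 by -1/8.
  [  1  -5/2  3/8    0 ]
  [  1     0   -9  -38 ]
  [ -2     5    0    3 ]
  [ -4    10   -3   -6 ]
Subtract ρ1 from ρ2.
  [  1  -5/2    3/8    0 ]
  [  0   5/2  -75/8  -38 ]
  [ -2     5      0    3 ]
  [ -4    10     -3   -6 ]
Add 2 times ρ1 to ρ3.
  [  1  -5/2    3/8    0 ]
  [  0   5/2  -75/8  -38 ]
  [  0     0    3/4    3 ]
  [ -4    10     -3   -6 ]
Add 4 times ρ1 to ρ4.
  [ 1  -5/2    3/8    0 ]
  [ 0   5/2  -75/8  -38 ]
  [ 0     0    3/4    3 ]
  [ 0     0   -3/2   -6 ]
Multiply ρ2 by 2/5.
  [ 1  -5/2    3/8      0 ]
  [ 0     1  -15/4  -76/5 ]
  [ 0     0    3/4      3 ]
  [ 0     0   -3/2     -6 ]
Multiply ρ3 by 4/3.
  [ 1  -5/2    3/8      0 ]
  [ 0     1  -15/4  -76/5 ]
  [ 0     0      1      4 ]
  [ 0     0   -3/2     -6 ]
Add 3/2 times ρ3 to ρ4.
  [ 1  -5/2    3/8      0 ]
  [ 0     1  -15/4  -76/5 ]
  [ 0     0      1      4 ]
  [ 0     0      0      0 ]
Add 15/4 times ρ3 to ρ2.
  [ 1  -5/2  3/8     0 ]
  [ 0     1    0  -1/5 ]
  [ 0     0    1     4 ]
  [ 0     0    0     0 ]
Subtract 3/8 times ρ3 from ρ1.
  [ 1  -5/2  0  -3/2 ]
  [ 0     1  0  -1/5 ]
  [ 0     0  1     4 ]
  [ 0     0  0     0 ]
Add 5/2 times ρ2 to ρ1.
  [ 1  0  0    -2 ]
  [ 0  1  0  -1/5 ]
  [ 0  0  1     4 ]
  [ 0  0  0     0 ]

-1/5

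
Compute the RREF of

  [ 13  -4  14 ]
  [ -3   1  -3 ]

[[1, 0, 2], [0, 1, 3]]

ρ1 → 1/13·ρ1
  [  1  -4/13  14/13 ]
  [ -3      1     -3 ]
ρ2 → ρ2 + 3·ρ1
  [ 1  -4/13  14/13 ]
  [ 0   1/13   3/13 ]
ρ2 → 13·ρ2
  [ 1  -4/13  14/13 ]
  [ 0      1      3 ]
ρ1 → ρ1 + 4/13·ρ2
  [ 1  0  2 ]
  [ 0  1  3 ]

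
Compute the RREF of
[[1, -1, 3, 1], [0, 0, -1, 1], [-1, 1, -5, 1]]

r3 -> r3 + r1
r2 -> -1·r2
r3 -> r3 + 2·r2
r1 -> r1 − 3·r2

[[1, -1, 0, 4], [0, 0, 1, -1], [0, 0, 0, 0]]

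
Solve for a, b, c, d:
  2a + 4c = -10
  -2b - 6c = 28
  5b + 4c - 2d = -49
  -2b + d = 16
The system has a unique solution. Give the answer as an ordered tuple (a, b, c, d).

Form the augmented matrix and row-reduce:
  [ 2   0   4   0  |  -10 ]
  [ 0  -2  -6   0  |   28 ]
  [ 0   5   4  -2  |  -49 ]
  [ 0  -2   0   1  |   16 ]
Multiply R1 by 1/2.
  [ 1   0   2   0  |   -5 ]
  [ 0  -2  -6   0  |   28 ]
  [ 0   5   4  -2  |  -49 ]
  [ 0  -2   0   1  |   16 ]
Multiply R2 by -1/2.
  [ 1   0  2   0  |   -5 ]
  [ 0   1  3   0  |  -14 ]
  [ 0   5  4  -2  |  -49 ]
  [ 0  -2  0   1  |   16 ]
Subtract 5 times R2 from R3.
  [ 1   0    2   0  |   -5 ]
  [ 0   1    3   0  |  -14 ]
  [ 0   0  -11  -2  |   21 ]
  [ 0  -2    0   1  |   16 ]
Add 2 times R2 to R4.
  [ 1  0    2   0  |   -5 ]
  [ 0  1    3   0  |  -14 ]
  [ 0  0  -11  -2  |   21 ]
  [ 0  0    6   1  |  -12 ]
Multiply R3 by -1/11.
  [ 1  0  2     0  |      -5 ]
  [ 0  1  3     0  |     -14 ]
  [ 0  0  1  2/11  |  -21/11 ]
  [ 0  0  6     1  |     -12 ]
Subtract 6 times R3 from R4.
  [ 1  0  2      0  |      -5 ]
  [ 0  1  3      0  |     -14 ]
  [ 0  0  1   2/11  |  -21/11 ]
  [ 0  0  0  -1/11  |   -6/11 ]
Multiply R4 by -11.
  [ 1  0  2     0  |      -5 ]
  [ 0  1  3     0  |     -14 ]
  [ 0  0  1  2/11  |  -21/11 ]
  [ 0  0  0     1  |       6 ]
Subtract 2/11 times R4 from R3.
  [ 1  0  2  0  |   -5 ]
  [ 0  1  3  0  |  -14 ]
  [ 0  0  1  0  |   -3 ]
  [ 0  0  0  1  |    6 ]
Subtract 3 times R3 from R2.
  [ 1  0  2  0  |  -5 ]
  [ 0  1  0  0  |  -5 ]
  [ 0  0  1  0  |  -3 ]
  [ 0  0  0  1  |   6 ]
Subtract 2 times R3 from R1.
  [ 1  0  0  0  |   1 ]
  [ 0  1  0  0  |  -5 ]
  [ 0  0  1  0  |  -3 ]
  [ 0  0  0  1  |   6 ]
Reading off the last column: a = 1, b = -5, c = -3, d = 6.

(1, -5, -3, 6)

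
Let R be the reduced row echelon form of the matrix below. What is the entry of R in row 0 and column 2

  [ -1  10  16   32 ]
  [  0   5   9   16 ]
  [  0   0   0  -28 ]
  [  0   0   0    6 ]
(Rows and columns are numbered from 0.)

ρ1 → -1·ρ1
  [ 1  -10  -16  -32 ]
  [ 0    5    9   16 ]
  [ 0    0    0  -28 ]
  [ 0    0    0    6 ]
ρ2 → 1/5·ρ2
  [ 1  -10  -16   -32 ]
  [ 0    1  9/5  16/5 ]
  [ 0    0    0   -28 ]
  [ 0    0    0     6 ]
ρ3 → -1/28·ρ3
  [ 1  -10  -16   -32 ]
  [ 0    1  9/5  16/5 ]
  [ 0    0    0     1 ]
  [ 0    0    0     6 ]
ρ4 → ρ4 − 6·ρ3
  [ 1  -10  -16   -32 ]
  [ 0    1  9/5  16/5 ]
  [ 0    0    0     1 ]
  [ 0    0    0     0 ]
ρ2 → ρ2 − 16/5·ρ3
  [ 1  -10  -16  -32 ]
  [ 0    1  9/5    0 ]
  [ 0    0    0    1 ]
  [ 0    0    0    0 ]
ρ1 → ρ1 + 32·ρ3
  [ 1  -10  -16  0 ]
  [ 0    1  9/5  0 ]
  [ 0    0    0  1 ]
  [ 0    0    0  0 ]
ρ1 → ρ1 + 10·ρ2
  [ 1  0    2  0 ]
  [ 0  1  9/5  0 ]
  [ 0  0    0  1 ]
  [ 0  0    0  0 ]

2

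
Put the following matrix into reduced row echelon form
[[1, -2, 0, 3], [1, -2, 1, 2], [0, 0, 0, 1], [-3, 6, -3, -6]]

ρ2 → ρ2 − ρ1
  [  1  -2   0   3 ]
  [  0   0   1  -1 ]
  [  0   0   0   1 ]
  [ -3   6  -3  -6 ]
ρ4 → ρ4 + 3·ρ1
  [ 1  -2   0   3 ]
  [ 0   0   1  -1 ]
  [ 0   0   0   1 ]
  [ 0   0  -3   3 ]
ρ4 → ρ4 + 3·ρ2
  [ 1  -2  0   3 ]
  [ 0   0  1  -1 ]
  [ 0   0  0   1 ]
  [ 0   0  0   0 ]
ρ2 → ρ2 + ρ3
  [ 1  -2  0  3 ]
  [ 0   0  1  0 ]
  [ 0   0  0  1 ]
  [ 0   0  0  0 ]
ρ1 → ρ1 − 3·ρ3
  [ 1  -2  0  0 ]
  [ 0   0  1  0 ]
  [ 0   0  0  1 ]
  [ 0   0  0  0 ]

[[1, -2, 0, 0], [0, 0, 1, 0], [0, 0, 0, 1], [0, 0, 0, 0]]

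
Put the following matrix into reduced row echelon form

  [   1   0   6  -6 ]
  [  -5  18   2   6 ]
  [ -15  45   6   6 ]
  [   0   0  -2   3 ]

[[1, 0, 0, 3], [0, 1, 0, 4/3], [0, 0, 1, -3/2], [0, 0, 0, 0]]

Add 5 times ρ1 to ρ2.
  [   1   0   6   -6 ]
  [   0  18  32  -24 ]
  [ -15  45   6    6 ]
  [   0   0  -2    3 ]
Add 15 times ρ1 to ρ3.
  [ 1   0   6   -6 ]
  [ 0  18  32  -24 ]
  [ 0  45  96  -84 ]
  [ 0   0  -2    3 ]
Multiply ρ2 by 1/18.
  [ 1   0     6    -6 ]
  [ 0   1  16/9  -4/3 ]
  [ 0  45    96   -84 ]
  [ 0   0    -2     3 ]
Subtract 45 times ρ2 from ρ3.
  [ 1  0     6    -6 ]
  [ 0  1  16/9  -4/3 ]
  [ 0  0    16   -24 ]
  [ 0  0    -2     3 ]
Multiply ρ3 by 1/16.
  [ 1  0     6    -6 ]
  [ 0  1  16/9  -4/3 ]
  [ 0  0     1  -3/2 ]
  [ 0  0    -2     3 ]
Add 2 times ρ3 to ρ4.
  [ 1  0     6    -6 ]
  [ 0  1  16/9  -4/3 ]
  [ 0  0     1  -3/2 ]
  [ 0  0     0     0 ]
Subtract 16/9 times ρ3 from ρ2.
  [ 1  0  6    -6 ]
  [ 0  1  0   4/3 ]
  [ 0  0  1  -3/2 ]
  [ 0  0  0     0 ]
Subtract 6 times ρ3 from ρ1.
  [ 1  0  0     3 ]
  [ 0  1  0   4/3 ]
  [ 0  0  1  -3/2 ]
  [ 0  0  0     0 ]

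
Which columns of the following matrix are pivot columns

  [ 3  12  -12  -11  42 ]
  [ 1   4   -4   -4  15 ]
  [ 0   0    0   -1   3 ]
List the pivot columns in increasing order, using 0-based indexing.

0, 3

R1 := 1/3·R1
R2 := R2 − R1
R2 := -3·R2
R3 := R3 + R2
R1 := R1 + 11/3·R2
Pivot columns are the columns containing a leading 1.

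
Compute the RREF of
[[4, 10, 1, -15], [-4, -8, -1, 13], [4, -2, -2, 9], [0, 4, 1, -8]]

[[1, 0, 0, -1/4], [0, 1, 0, -1], [0, 0, 1, -4], [0, 0, 0, 0]]

r1 ← 1/4·r1
  [  1  5/2  1/4  -15/4 ]
  [ -4   -8   -1     13 ]
  [  4   -2   -2      9 ]
  [  0    4    1     -8 ]
r2 ← r2 + 4·r1
  [ 1  5/2  1/4  -15/4 ]
  [ 0    2    0     -2 ]
  [ 4   -2   -2      9 ]
  [ 0    4    1     -8 ]
r3 ← r3 − 4·r1
  [ 1  5/2  1/4  -15/4 ]
  [ 0    2    0     -2 ]
  [ 0  -12   -3     24 ]
  [ 0    4    1     -8 ]
r2 ← 1/2·r2
  [ 1  5/2  1/4  -15/4 ]
  [ 0    1    0     -1 ]
  [ 0  -12   -3     24 ]
  [ 0    4    1     -8 ]
r3 ← r3 + 12·r2
  [ 1  5/2  1/4  -15/4 ]
  [ 0    1    0     -1 ]
  [ 0    0   -3     12 ]
  [ 0    4    1     -8 ]
r4 ← r4 − 4·r2
  [ 1  5/2  1/4  -15/4 ]
  [ 0    1    0     -1 ]
  [ 0    0   -3     12 ]
  [ 0    0    1     -4 ]
r3 ← -1/3·r3
  [ 1  5/2  1/4  -15/4 ]
  [ 0    1    0     -1 ]
  [ 0    0    1     -4 ]
  [ 0    0    1     -4 ]
r4 ← r4 − r3
  [ 1  5/2  1/4  -15/4 ]
  [ 0    1    0     -1 ]
  [ 0    0    1     -4 ]
  [ 0    0    0      0 ]
r1 ← r1 − 1/4·r3
  [ 1  5/2  0  -11/4 ]
  [ 0    1  0     -1 ]
  [ 0    0  1     -4 ]
  [ 0    0  0      0 ]
r1 ← r1 − 5/2·r2
  [ 1  0  0  -1/4 ]
  [ 0  1  0    -1 ]
  [ 0  0  1    -4 ]
  [ 0  0  0     0 ]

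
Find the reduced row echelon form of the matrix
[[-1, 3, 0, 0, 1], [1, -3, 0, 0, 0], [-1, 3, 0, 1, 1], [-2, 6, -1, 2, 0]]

ρ1 := -1·ρ1
ρ2 := ρ2 − ρ1
ρ3 := ρ3 + ρ1
ρ4 := ρ4 + 2·ρ1
ρ2 ↔ ρ4
ρ2 := -1·ρ2
ρ2 := ρ2 − 2·ρ4
ρ1 := ρ1 + ρ4
ρ2 := ρ2 + 2·ρ3

[[1, -3, 0, 0, 0], [0, 0, 1, 0, 0], [0, 0, 0, 1, 0], [0, 0, 0, 0, 1]]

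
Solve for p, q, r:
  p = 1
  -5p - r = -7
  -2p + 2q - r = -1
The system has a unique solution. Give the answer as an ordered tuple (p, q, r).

Form the augmented matrix and row-reduce:
  [  1  0   0  |   1 ]
  [ -5  0  -1  |  -7 ]
  [ -2  2  -1  |  -1 ]
Add 5 times R1 to R2.
Add 2 times R1 to R3.
Swap R2 and R3.
Multiply R2 by 1/2.
Multiply R3 by -1.
Add 1/2 times R3 to R2.
Reading off the last column: p = 1, q = 3/2, r = 2.

(1, 3/2, 2)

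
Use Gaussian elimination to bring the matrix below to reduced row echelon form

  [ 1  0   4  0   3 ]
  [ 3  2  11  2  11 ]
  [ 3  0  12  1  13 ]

R2 -> R2 − 3·R1
  [ 1  0   4  0   3 ]
  [ 0  2  -1  2   2 ]
  [ 3  0  12  1  13 ]
R3 -> R3 − 3·R1
  [ 1  0   4  0  3 ]
  [ 0  2  -1  2  2 ]
  [ 0  0   0  1  4 ]
R2 -> 1/2·R2
  [ 1  0     4  0  3 ]
  [ 0  1  -1/2  1  1 ]
  [ 0  0     0  1  4 ]
R2 -> R2 − R3
  [ 1  0     4  0   3 ]
  [ 0  1  -1/2  0  -3 ]
  [ 0  0     0  1   4 ]

[[1, 0, 4, 0, 3], [0, 1, -1/2, 0, -3], [0, 0, 0, 1, 4]]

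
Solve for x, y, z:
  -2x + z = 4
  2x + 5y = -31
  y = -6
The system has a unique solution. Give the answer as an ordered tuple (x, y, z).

Form the augmented matrix and row-reduce:
  [ -2  0  1  |    4 ]
  [  2  5  0  |  -31 ]
  [  0  1  0  |   -6 ]
r1 := -1/2·r1
  [ 1  0  -1/2  |   -2 ]
  [ 2  5     0  |  -31 ]
  [ 0  1     0  |   -6 ]
r2 := r2 − 2·r1
  [ 1  0  -1/2  |   -2 ]
  [ 0  5     1  |  -27 ]
  [ 0  1     0  |   -6 ]
r2 := 1/5·r2
  [ 1  0  -1/2  |     -2 ]
  [ 0  1   1/5  |  -27/5 ]
  [ 0  1     0  |     -6 ]
r3 := r3 − r2
  [ 1  0  -1/2  |     -2 ]
  [ 0  1   1/5  |  -27/5 ]
  [ 0  0  -1/5  |   -3/5 ]
r3 := -5·r3
  [ 1  0  -1/2  |     -2 ]
  [ 0  1   1/5  |  -27/5 ]
  [ 0  0     1  |      3 ]
r2 := r2 − 1/5·r3
  [ 1  0  -1/2  |  -2 ]
  [ 0  1     0  |  -6 ]
  [ 0  0     1  |   3 ]
r1 := r1 + 1/2·r3
  [ 1  0  0  |  -1/2 ]
  [ 0  1  0  |    -6 ]
  [ 0  0  1  |     3 ]
Reading off the last column: x = -1/2, y = -6, z = 3.

(-1/2, -6, 3)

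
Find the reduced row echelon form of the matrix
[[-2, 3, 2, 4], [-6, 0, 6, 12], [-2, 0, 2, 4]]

[[1, 0, -1, -2], [0, 1, 0, 0], [0, 0, 0, 0]]

R1 -> -1/2·R1
  [  1  -3/2  -1  -2 ]
  [ -6     0   6  12 ]
  [ -2     0   2   4 ]
R2 -> R2 + 6·R1
  [  1  -3/2  -1  -2 ]
  [  0    -9   0   0 ]
  [ -2     0   2   4 ]
R3 -> R3 + 2·R1
  [ 1  -3/2  -1  -2 ]
  [ 0    -9   0   0 ]
  [ 0    -3   0   0 ]
R2 -> -1/9·R2
  [ 1  -3/2  -1  -2 ]
  [ 0     1   0   0 ]
  [ 0    -3   0   0 ]
R3 -> R3 + 3·R2
  [ 1  -3/2  -1  -2 ]
  [ 0     1   0   0 ]
  [ 0     0   0   0 ]
R1 -> R1 + 3/2·R2
  [ 1  0  -1  -2 ]
  [ 0  1   0   0 ]
  [ 0  0   0   0 ]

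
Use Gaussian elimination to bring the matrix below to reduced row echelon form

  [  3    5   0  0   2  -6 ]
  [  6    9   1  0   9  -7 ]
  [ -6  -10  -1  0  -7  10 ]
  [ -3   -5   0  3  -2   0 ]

ρ1 -> 1/3·ρ1
  [  1  5/3   0  0  2/3  -2 ]
  [  6    9   1  0    9  -7 ]
  [ -6  -10  -1  0   -7  10 ]
  [ -3   -5   0  3   -2   0 ]
ρ2 -> ρ2 − 6·ρ1
  [  1  5/3   0  0  2/3  -2 ]
  [  0   -1   1  0    5   5 ]
  [ -6  -10  -1  0   -7  10 ]
  [ -3   -5   0  3   -2   0 ]
ρ3 -> ρ3 + 6·ρ1
  [  1  5/3   0  0  2/3  -2 ]
  [  0   -1   1  0    5   5 ]
  [  0    0  -1  0   -3  -2 ]
  [ -3   -5   0  3   -2   0 ]
ρ4 -> ρ4 + 3·ρ1
  [ 1  5/3   0  0  2/3  -2 ]
  [ 0   -1   1  0    5   5 ]
  [ 0    0  -1  0   -3  -2 ]
  [ 0    0   0  3    0  -6 ]
ρ2 -> -1·ρ2
  [ 1  5/3   0  0  2/3  -2 ]
  [ 0    1  -1  0   -5  -5 ]
  [ 0    0  -1  0   -3  -2 ]
  [ 0    0   0  3    0  -6 ]
ρ3 -> -1·ρ3
  [ 1  5/3   0  0  2/3  -2 ]
  [ 0    1  -1  0   -5  -5 ]
  [ 0    0   1  0    3   2 ]
  [ 0    0   0  3    0  -6 ]
ρ4 -> 1/3·ρ4
  [ 1  5/3   0  0  2/3  -2 ]
  [ 0    1  -1  0   -5  -5 ]
  [ 0    0   1  0    3   2 ]
  [ 0    0   0  1    0  -2 ]
ρ2 -> ρ2 + ρ3
  [ 1  5/3  0  0  2/3  -2 ]
  [ 0    1  0  0   -2  -3 ]
  [ 0    0  1  0    3   2 ]
  [ 0    0  0  1    0  -2 ]
ρ1 -> ρ1 − 5/3·ρ2
  [ 1  0  0  0   4   3 ]
  [ 0  1  0  0  -2  -3 ]
  [ 0  0  1  0   3   2 ]
  [ 0  0  0  1   0  -2 ]

[[1, 0, 0, 0, 4, 3], [0, 1, 0, 0, -2, -3], [0, 0, 1, 0, 3, 2], [0, 0, 0, 1, 0, -2]]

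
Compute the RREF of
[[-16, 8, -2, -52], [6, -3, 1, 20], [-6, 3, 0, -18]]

R1 ← -1/16·R1
  [  1  -1/2  1/8  13/4 ]
  [  6    -3    1    20 ]
  [ -6     3    0   -18 ]
R2 ← R2 − 6·R1
  [  1  -1/2  1/8  13/4 ]
  [  0     0  1/4   1/2 ]
  [ -6     3    0   -18 ]
R3 ← R3 + 6·R1
  [ 1  -1/2  1/8  13/4 ]
  [ 0     0  1/4   1/2 ]
  [ 0     0  3/4   3/2 ]
R2 ← 4·R2
  [ 1  -1/2  1/8  13/4 ]
  [ 0     0    1     2 ]
  [ 0     0  3/4   3/2 ]
R3 ← R3 − 3/4·R2
  [ 1  -1/2  1/8  13/4 ]
  [ 0     0    1     2 ]
  [ 0     0    0     0 ]
R1 ← R1 − 1/8·R2
  [ 1  -1/2  0  3 ]
  [ 0     0  1  2 ]
  [ 0     0  0  0 ]

[[1, -1/2, 0, 3], [0, 0, 1, 2], [0, 0, 0, 0]]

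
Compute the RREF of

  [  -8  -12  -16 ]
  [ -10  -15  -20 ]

[[1, 3/2, 2], [0, 0, 0]]

r1 := -1/8·r1
  [   1  3/2    2 ]
  [ -10  -15  -20 ]
r2 := r2 + 10·r1
  [ 1  3/2  2 ]
  [ 0    0  0 ]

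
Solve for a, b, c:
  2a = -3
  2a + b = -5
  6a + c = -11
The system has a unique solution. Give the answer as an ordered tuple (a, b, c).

(-3/2, -2, -2)

Form the augmented matrix and row-reduce:
  [ 2  0  0  |   -3 ]
  [ 2  1  0  |   -5 ]
  [ 6  0  1  |  -11 ]
Multiply R1 by 1/2.
Subtract 2 times R1 from R2.
Subtract 6 times R1 from R3.
Reading off the last column: a = -3/2, b = -2, c = -2.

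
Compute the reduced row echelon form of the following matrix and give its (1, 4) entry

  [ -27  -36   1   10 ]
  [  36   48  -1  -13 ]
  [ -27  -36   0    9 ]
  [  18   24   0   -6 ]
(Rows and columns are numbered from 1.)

-1/3

Multiply r1 by -1/27.
  [   1  4/3  -1/27  -10/27 ]
  [  36   48     -1     -13 ]
  [ -27  -36      0       9 ]
  [  18   24      0      -6 ]
Subtract 36 times r1 from r2.
  [   1  4/3  -1/27  -10/27 ]
  [   0    0    1/3     1/3 ]
  [ -27  -36      0       9 ]
  [  18   24      0      -6 ]
Add 27 times r1 to r3.
  [  1  4/3  -1/27  -10/27 ]
  [  0    0    1/3     1/3 ]
  [  0    0     -1      -1 ]
  [ 18   24      0      -6 ]
Subtract 18 times r1 from r4.
  [ 1  4/3  -1/27  -10/27 ]
  [ 0    0    1/3     1/3 ]
  [ 0    0     -1      -1 ]
  [ 0    0    2/3     2/3 ]
Multiply r2 by 3.
  [ 1  4/3  -1/27  -10/27 ]
  [ 0    0      1       1 ]
  [ 0    0     -1      -1 ]
  [ 0    0    2/3     2/3 ]
Add r2 to r3.
  [ 1  4/3  -1/27  -10/27 ]
  [ 0    0      1       1 ]
  [ 0    0      0       0 ]
  [ 0    0    2/3     2/3 ]
Subtract 2/3 times r2 from r4.
  [ 1  4/3  -1/27  -10/27 ]
  [ 0    0      1       1 ]
  [ 0    0      0       0 ]
  [ 0    0      0       0 ]
Add 1/27 times r2 to r1.
  [ 1  4/3  0  -1/3 ]
  [ 0    0  1     1 ]
  [ 0    0  0     0 ]
  [ 0    0  0     0 ]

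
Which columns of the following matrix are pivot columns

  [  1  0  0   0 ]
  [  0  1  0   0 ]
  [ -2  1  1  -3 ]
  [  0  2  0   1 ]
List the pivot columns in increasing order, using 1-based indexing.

Add 2 times R1 to R3.
  [ 1  0  0   0 ]
  [ 0  1  0   0 ]
  [ 0  1  1  -3 ]
  [ 0  2  0   1 ]
Subtract R2 from R3.
  [ 1  0  0   0 ]
  [ 0  1  0   0 ]
  [ 0  0  1  -3 ]
  [ 0  2  0   1 ]
Subtract 2 times R2 from R4.
  [ 1  0  0   0 ]
  [ 0  1  0   0 ]
  [ 0  0  1  -3 ]
  [ 0  0  0   1 ]
Add 3 times R4 to R3.
  [ 1  0  0  0 ]
  [ 0  1  0  0 ]
  [ 0  0  1  0 ]
  [ 0  0  0  1 ]
Pivot columns are the columns containing a leading 1.

1, 2, 3, 4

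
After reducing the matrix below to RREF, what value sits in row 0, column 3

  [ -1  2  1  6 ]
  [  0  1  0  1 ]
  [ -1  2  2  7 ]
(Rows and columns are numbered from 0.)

-3

Multiply ρ1 by -1.
  [  1  -2  -1  -6 ]
  [  0   1   0   1 ]
  [ -1   2   2   7 ]
Add ρ1 to ρ3.
  [ 1  -2  -1  -6 ]
  [ 0   1   0   1 ]
  [ 0   0   1   1 ]
Add ρ3 to ρ1.
  [ 1  -2  0  -5 ]
  [ 0   1  0   1 ]
  [ 0   0  1   1 ]
Add 2 times ρ2 to ρ1.
  [ 1  0  0  -3 ]
  [ 0  1  0   1 ]
  [ 0  0  1   1 ]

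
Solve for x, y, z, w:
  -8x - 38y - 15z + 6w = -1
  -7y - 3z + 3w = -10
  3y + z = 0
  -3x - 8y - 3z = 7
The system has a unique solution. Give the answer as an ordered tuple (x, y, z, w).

(-2, 1, -3, -4)

Form the augmented matrix and row-reduce:
  [ -8  -38  -15  6  |   -1 ]
  [  0   -7   -3  3  |  -10 ]
  [  0    3    1  0  |    0 ]
  [ -3   -8   -3  0  |    7 ]
R1 := -1/8·R1
R4 := R4 + 3·R1
R2 := -1/7·R2
R3 := R3 − 3·R2
R4 := R4 − 25/4·R2
R3 := -7/2·R3
R4 := R4 + 3/56·R3
R4 := 16/3·R4
R3 := R3 + 9/2·R4
R2 := R2 + 3/7·R4
R1 := R1 + 3/4·R4
R2 := R2 − 3/7·R3
R1 := R1 − 15/8·R3
R1 := R1 − 19/4·R2
Reading off the last column: x = -2, y = 1, z = -3, w = -4.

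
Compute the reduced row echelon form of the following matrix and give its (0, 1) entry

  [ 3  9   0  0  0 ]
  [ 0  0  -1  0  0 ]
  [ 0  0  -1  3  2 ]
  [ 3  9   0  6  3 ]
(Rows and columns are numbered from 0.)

3

ρ1 → 1/3·ρ1
  [ 1  3   0  0  0 ]
  [ 0  0  -1  0  0 ]
  [ 0  0  -1  3  2 ]
  [ 3  9   0  6  3 ]
ρ4 → ρ4 − 3·ρ1
  [ 1  3   0  0  0 ]
  [ 0  0  -1  0  0 ]
  [ 0  0  -1  3  2 ]
  [ 0  0   0  6  3 ]
ρ2 → -1·ρ2
  [ 1  3   0  0  0 ]
  [ 0  0   1  0  0 ]
  [ 0  0  -1  3  2 ]
  [ 0  0   0  6  3 ]
ρ3 → ρ3 + ρ2
  [ 1  3  0  0  0 ]
  [ 0  0  1  0  0 ]
  [ 0  0  0  3  2 ]
  [ 0  0  0  6  3 ]
ρ3 → 1/3·ρ3
  [ 1  3  0  0    0 ]
  [ 0  0  1  0    0 ]
  [ 0  0  0  1  2/3 ]
  [ 0  0  0  6    3 ]
ρ4 → ρ4 − 6·ρ3
  [ 1  3  0  0    0 ]
  [ 0  0  1  0    0 ]
  [ 0  0  0  1  2/3 ]
  [ 0  0  0  0   -1 ]
ρ4 → -1·ρ4
  [ 1  3  0  0    0 ]
  [ 0  0  1  0    0 ]
  [ 0  0  0  1  2/3 ]
  [ 0  0  0  0    1 ]
ρ3 → ρ3 − 2/3·ρ4
  [ 1  3  0  0  0 ]
  [ 0  0  1  0  0 ]
  [ 0  0  0  1  0 ]
  [ 0  0  0  0  1 ]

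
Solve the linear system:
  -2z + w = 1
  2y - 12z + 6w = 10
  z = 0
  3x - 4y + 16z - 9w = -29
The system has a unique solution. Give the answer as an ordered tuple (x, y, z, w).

Form the augmented matrix and row-reduce:
  [ 0   0   -2   1  |    1 ]
  [ 0   2  -12   6  |   10 ]
  [ 0   0    1   0  |    0 ]
  [ 3  -4   16  -9  |  -29 ]
r1 <=> r4
  [ 3  -4   16  -9  |  -29 ]
  [ 0   2  -12   6  |   10 ]
  [ 0   0    1   0  |    0 ]
  [ 0   0   -2   1  |    1 ]
r1 -> 1/3·r1
  [ 1  -4/3  16/3  -3  |  -29/3 ]
  [ 0     2   -12   6  |     10 ]
  [ 0     0     1   0  |      0 ]
  [ 0     0    -2   1  |      1 ]
r2 -> 1/2·r2
  [ 1  -4/3  16/3  -3  |  -29/3 ]
  [ 0     1    -6   3  |      5 ]
  [ 0     0     1   0  |      0 ]
  [ 0     0    -2   1  |      1 ]
r4 -> r4 + 2·r3
  [ 1  -4/3  16/3  -3  |  -29/3 ]
  [ 0     1    -6   3  |      5 ]
  [ 0     0     1   0  |      0 ]
  [ 0     0     0   1  |      1 ]
r2 -> r2 − 3·r4
  [ 1  -4/3  16/3  -3  |  -29/3 ]
  [ 0     1    -6   0  |      2 ]
  [ 0     0     1   0  |      0 ]
  [ 0     0     0   1  |      1 ]
r1 -> r1 + 3·r4
  [ 1  -4/3  16/3  0  |  -20/3 ]
  [ 0     1    -6  0  |      2 ]
  [ 0     0     1  0  |      0 ]
  [ 0     0     0  1  |      1 ]
r2 -> r2 + 6·r3
  [ 1  -4/3  16/3  0  |  -20/3 ]
  [ 0     1     0  0  |      2 ]
  [ 0     0     1  0  |      0 ]
  [ 0     0     0  1  |      1 ]
r1 -> r1 − 16/3·r3
  [ 1  -4/3  0  0  |  -20/3 ]
  [ 0     1  0  0  |      2 ]
  [ 0     0  1  0  |      0 ]
  [ 0     0  0  1  |      1 ]
r1 -> r1 + 4/3·r2
  [ 1  0  0  0  |  -4 ]
  [ 0  1  0  0  |   2 ]
  [ 0  0  1  0  |   0 ]
  [ 0  0  0  1  |   1 ]
Reading off the last column: x = -4, y = 2, z = 0, w = 1.

(-4, 2, 0, 1)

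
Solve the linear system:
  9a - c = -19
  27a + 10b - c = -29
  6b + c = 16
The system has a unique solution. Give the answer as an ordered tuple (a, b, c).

Form the augmented matrix and row-reduce:
  [  9   0  -1  |  -19 ]
  [ 27  10  -1  |  -29 ]
  [  0   6   1  |   16 ]
R1 → 1/9·R1
  [  1   0  -1/9  |  -19/9 ]
  [ 27  10    -1  |    -29 ]
  [  0   6     1  |     16 ]
R2 → R2 − 27·R1
  [ 1   0  -1/9  |  -19/9 ]
  [ 0  10     2  |     28 ]
  [ 0   6     1  |     16 ]
R2 → 1/10·R2
  [ 1  0  -1/9  |  -19/9 ]
  [ 0  1   1/5  |   14/5 ]
  [ 0  6     1  |     16 ]
R3 → R3 − 6·R2
  [ 1  0  -1/9  |  -19/9 ]
  [ 0  1   1/5  |   14/5 ]
  [ 0  0  -1/5  |   -4/5 ]
R3 → -5·R3
  [ 1  0  -1/9  |  -19/9 ]
  [ 0  1   1/5  |   14/5 ]
  [ 0  0     1  |      4 ]
R2 → R2 − 1/5·R3
  [ 1  0  -1/9  |  -19/9 ]
  [ 0  1     0  |      2 ]
  [ 0  0     1  |      4 ]
R1 → R1 + 1/9·R3
  [ 1  0  0  |  -5/3 ]
  [ 0  1  0  |     2 ]
  [ 0  0  1  |     4 ]
Reading off the last column: a = -5/3, b = 2, c = 4.

(-5/3, 2, 4)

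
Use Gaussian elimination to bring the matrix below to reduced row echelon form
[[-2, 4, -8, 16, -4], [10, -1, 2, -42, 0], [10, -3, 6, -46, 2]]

R1 → -1/2·R1
  [  1  -2  4   -8  2 ]
  [ 10  -1  2  -42  0 ]
  [ 10  -3  6  -46  2 ]
R2 → R2 − 10·R1
  [  1  -2    4   -8    2 ]
  [  0  19  -38   38  -20 ]
  [ 10  -3    6  -46    2 ]
R3 → R3 − 10·R1
  [ 1  -2    4  -8    2 ]
  [ 0  19  -38  38  -20 ]
  [ 0  17  -34  34  -18 ]
R2 → 1/19·R2
  [ 1  -2    4  -8       2 ]
  [ 0   1   -2   2  -20/19 ]
  [ 0  17  -34  34     -18 ]
R3 → R3 − 17·R2
  [ 1  -2   4  -8       2 ]
  [ 0   1  -2   2  -20/19 ]
  [ 0   0   0   0   -2/19 ]
R3 → -19/2·R3
  [ 1  -2   4  -8       2 ]
  [ 0   1  -2   2  -20/19 ]
  [ 0   0   0   0       1 ]
R2 → R2 + 20/19·R3
  [ 1  -2   4  -8  2 ]
  [ 0   1  -2   2  0 ]
  [ 0   0   0   0  1 ]
R1 → R1 − 2·R3
  [ 1  -2   4  -8  0 ]
  [ 0   1  -2   2  0 ]
  [ 0   0   0   0  1 ]
R1 → R1 + 2·R2
  [ 1  0   0  -4  0 ]
  [ 0  1  -2   2  0 ]
  [ 0  0   0   0  1 ]

[[1, 0, 0, -4, 0], [0, 1, -2, 2, 0], [0, 0, 0, 0, 1]]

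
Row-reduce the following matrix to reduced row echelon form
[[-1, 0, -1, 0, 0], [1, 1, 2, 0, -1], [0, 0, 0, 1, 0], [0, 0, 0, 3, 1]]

[[1, 0, 1, 0, 0], [0, 1, 1, 0, 0], [0, 0, 0, 1, 0], [0, 0, 0, 0, 1]]

Multiply r1 by -1.
  [ 1  0  1  0   0 ]
  [ 1  1  2  0  -1 ]
  [ 0  0  0  1   0 ]
  [ 0  0  0  3   1 ]
Subtract r1 from r2.
  [ 1  0  1  0   0 ]
  [ 0  1  1  0  -1 ]
  [ 0  0  0  1   0 ]
  [ 0  0  0  3   1 ]
Subtract 3 times r3 from r4.
  [ 1  0  1  0   0 ]
  [ 0  1  1  0  -1 ]
  [ 0  0  0  1   0 ]
  [ 0  0  0  0   1 ]
Add r4 to r2.
  [ 1  0  1  0  0 ]
  [ 0  1  1  0  0 ]
  [ 0  0  0  1  0 ]
  [ 0  0  0  0  1 ]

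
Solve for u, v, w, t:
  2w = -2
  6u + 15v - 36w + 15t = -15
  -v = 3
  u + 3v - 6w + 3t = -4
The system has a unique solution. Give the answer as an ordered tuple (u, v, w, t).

Form the augmented matrix and row-reduce:
  [ 0   0    2   0  |   -2 ]
  [ 6  15  -36  15  |  -15 ]
  [ 0  -1    0   0  |    3 ]
  [ 1   3   -6   3  |   -4 ]
r1 ↔ r2
  [ 6  15  -36  15  |  -15 ]
  [ 0   0    2   0  |   -2 ]
  [ 0  -1    0   0  |    3 ]
  [ 1   3   -6   3  |   -4 ]
r1 → 1/6·r1
  [ 1  5/2  -6  5/2  |  -5/2 ]
  [ 0    0   2    0  |    -2 ]
  [ 0   -1   0    0  |     3 ]
  [ 1    3  -6    3  |    -4 ]
r4 → r4 − r1
  [ 1  5/2  -6  5/2  |  -5/2 ]
  [ 0    0   2    0  |    -2 ]
  [ 0   -1   0    0  |     3 ]
  [ 0  1/2   0  1/2  |  -3/2 ]
r2 ↔ r3
  [ 1  5/2  -6  5/2  |  -5/2 ]
  [ 0   -1   0    0  |     3 ]
  [ 0    0   2    0  |    -2 ]
  [ 0  1/2   0  1/2  |  -3/2 ]
r2 → -1·r2
  [ 1  5/2  -6  5/2  |  -5/2 ]
  [ 0    1   0    0  |    -3 ]
  [ 0    0   2    0  |    -2 ]
  [ 0  1/2   0  1/2  |  -3/2 ]
r4 → r4 − 1/2·r2
  [ 1  5/2  -6  5/2  |  -5/2 ]
  [ 0    1   0    0  |    -3 ]
  [ 0    0   2    0  |    -2 ]
  [ 0    0   0  1/2  |     0 ]
r3 → 1/2·r3
  [ 1  5/2  -6  5/2  |  -5/2 ]
  [ 0    1   0    0  |    -3 ]
  [ 0    0   1    0  |    -1 ]
  [ 0    0   0  1/2  |     0 ]
r4 → 2·r4
  [ 1  5/2  -6  5/2  |  -5/2 ]
  [ 0    1   0    0  |    -3 ]
  [ 0    0   1    0  |    -1 ]
  [ 0    0   0    1  |     0 ]
r1 → r1 − 5/2·r4
  [ 1  5/2  -6  0  |  -5/2 ]
  [ 0    1   0  0  |    -3 ]
  [ 0    0   1  0  |    -1 ]
  [ 0    0   0  1  |     0 ]
r1 → r1 + 6·r3
  [ 1  5/2  0  0  |  -17/2 ]
  [ 0    1  0  0  |     -3 ]
  [ 0    0  1  0  |     -1 ]
  [ 0    0  0  1  |      0 ]
r1 → r1 − 5/2·r2
  [ 1  0  0  0  |  -1 ]
  [ 0  1  0  0  |  -3 ]
  [ 0  0  1  0  |  -1 ]
  [ 0  0  0  1  |   0 ]
Reading off the last column: u = -1, v = -3, w = -1, t = 0.

(-1, -3, -1, 0)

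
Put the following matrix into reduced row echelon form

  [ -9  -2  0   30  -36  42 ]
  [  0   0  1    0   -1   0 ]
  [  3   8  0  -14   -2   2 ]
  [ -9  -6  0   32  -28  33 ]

[[1, 0, 0, 0, -2, -1/3], [0, 1, 0, 0, -3, 3], [0, 0, 1, 0, -1, 0], [0, 0, 0, 1, -2, 3/2]]

r1 → -1/9·r1
r3 → r3 − 3·r1
r4 → r4 + 9·r1
r2 <=> r3
r2 → 3/22·r2
r4 → r4 + 4·r2
r4 → -11/2·r4
r2 → r2 + 6/11·r4
r1 → r1 + 10/3·r4
r1 → r1 − 2/9·r2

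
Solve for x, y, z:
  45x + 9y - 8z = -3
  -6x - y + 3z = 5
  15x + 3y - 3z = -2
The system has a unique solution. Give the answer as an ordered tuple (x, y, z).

(5/3, -6, 3)

Form the augmented matrix and row-reduce:
  [ 45   9  -8  |  -3 ]
  [ -6  -1   3  |   5 ]
  [ 15   3  -3  |  -2 ]
R1 -> 1/45·R1
  [  1  1/5  -8/45  |  -1/15 ]
  [ -6   -1      3  |      5 ]
  [ 15    3     -3  |     -2 ]
R2 -> R2 + 6·R1
  [  1  1/5  -8/45  |  -1/15 ]
  [  0  1/5  29/15  |   23/5 ]
  [ 15    3     -3  |     -2 ]
R3 -> R3 − 15·R1
  [ 1  1/5  -8/45  |  -1/15 ]
  [ 0  1/5  29/15  |   23/5 ]
  [ 0    0   -1/3  |     -1 ]
R2 -> 5·R2
  [ 1  1/5  -8/45  |  -1/15 ]
  [ 0    1   29/3  |     23 ]
  [ 0    0   -1/3  |     -1 ]
R3 -> -3·R3
  [ 1  1/5  -8/45  |  -1/15 ]
  [ 0    1   29/3  |     23 ]
  [ 0    0      1  |      3 ]
R2 -> R2 − 29/3·R3
  [ 1  1/5  -8/45  |  -1/15 ]
  [ 0    1      0  |     -6 ]
  [ 0    0      1  |      3 ]
R1 -> R1 + 8/45·R3
  [ 1  1/5  0  |  7/15 ]
  [ 0    1  0  |    -6 ]
  [ 0    0  1  |     3 ]
R1 -> R1 − 1/5·R2
  [ 1  0  0  |  5/3 ]
  [ 0  1  0  |   -6 ]
  [ 0  0  1  |    3 ]
Reading off the last column: x = 5/3, y = -6, z = 3.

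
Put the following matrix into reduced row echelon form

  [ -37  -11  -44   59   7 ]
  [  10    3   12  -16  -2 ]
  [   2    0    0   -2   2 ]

[[1, 0, 0, -1, 1], [0, 1, 4, -2, -4], [0, 0, 0, 0, 0]]

R1 → -1/37·R1
  [  1  11/37  44/37  -59/37  -7/37 ]
  [ 10      3     12     -16     -2 ]
  [  2      0      0      -2      2 ]
R2 → R2 − 10·R1
  [ 1  11/37  44/37  -59/37  -7/37 ]
  [ 0   1/37   4/37   -2/37  -4/37 ]
  [ 2      0      0      -2      2 ]
R3 → R3 − 2·R1
  [ 1   11/37   44/37  -59/37  -7/37 ]
  [ 0    1/37    4/37   -2/37  -4/37 ]
  [ 0  -22/37  -88/37   44/37  88/37 ]
R2 → 37·R2
  [ 1   11/37   44/37  -59/37  -7/37 ]
  [ 0       1       4      -2     -4 ]
  [ 0  -22/37  -88/37   44/37  88/37 ]
R3 → R3 + 22/37·R2
  [ 1  11/37  44/37  -59/37  -7/37 ]
  [ 0      1      4      -2     -4 ]
  [ 0      0      0       0      0 ]
R1 → R1 − 11/37·R2
  [ 1  0  0  -1   1 ]
  [ 0  1  4  -2  -4 ]
  [ 0  0  0   0   0 ]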